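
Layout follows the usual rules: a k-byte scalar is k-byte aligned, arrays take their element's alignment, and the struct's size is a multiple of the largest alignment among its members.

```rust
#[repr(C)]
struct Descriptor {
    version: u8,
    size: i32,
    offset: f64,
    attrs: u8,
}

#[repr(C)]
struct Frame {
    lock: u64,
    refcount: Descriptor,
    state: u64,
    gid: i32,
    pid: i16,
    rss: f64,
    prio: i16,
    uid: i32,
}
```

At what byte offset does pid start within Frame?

Descriptor: 0..1  version  (1B, 1-aligned); 1..4  -- padding (3B); 4..8  size  (4B, 4-aligned); 8..16  offset  (8B, 8-aligned); 16..17  attrs  (1B, 1-aligned); 17..24  -- tail padding (7B); sizeof = 24, alignof = 8
0..8  lock  (8B, 8-aligned)
8..32  refcount  (24B, 8-aligned)
32..40  state  (8B, 8-aligned)
40..44  gid  (4B, 4-aligned)
44..46  pid  (2B, 2-aligned)

44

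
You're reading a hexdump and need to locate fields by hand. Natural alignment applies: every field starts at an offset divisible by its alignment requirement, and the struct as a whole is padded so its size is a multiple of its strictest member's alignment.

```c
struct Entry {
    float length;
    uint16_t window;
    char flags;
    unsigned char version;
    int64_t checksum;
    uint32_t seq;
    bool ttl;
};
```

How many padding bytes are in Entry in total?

3

@0: length [4B, align 4] → 4
@4: window [2B, align 2] → 6
@6: flags [1B, align 1] → 7
@7: version [1B, align 1] → 8
@8: checksum [8B, align 8] → 16
@16: seq [4B, align 4] → 20
@20: ttl [1B, align 1] → 21
+3 tail pad (align 8)
size 24, align 8
data bytes 21, size 24 → padding 3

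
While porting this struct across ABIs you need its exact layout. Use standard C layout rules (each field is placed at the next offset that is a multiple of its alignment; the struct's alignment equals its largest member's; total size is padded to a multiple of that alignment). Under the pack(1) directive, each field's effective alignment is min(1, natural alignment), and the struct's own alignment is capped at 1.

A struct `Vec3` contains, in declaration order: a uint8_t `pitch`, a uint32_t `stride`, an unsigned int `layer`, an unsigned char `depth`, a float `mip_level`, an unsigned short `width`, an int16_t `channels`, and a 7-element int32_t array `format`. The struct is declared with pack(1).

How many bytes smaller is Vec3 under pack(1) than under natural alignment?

natural layout:
  0..1  pitch  (1B, 1-aligned)
  1..4  -- padding (3B)
  4..8  stride  (4B, 4-aligned)
  8..12  layer  (4B, 4-aligned)
  12..13  depth  (1B, 1-aligned)
  13..16  -- padding (3B)
  16..20  mip_level  (4B, 4-aligned)
  20..22  width  (2B, 2-aligned)
  22..24  channels  (2B, 2-aligned)
  24..52  format  (28B, 4-aligned)
  sizeof = 52, alignof = 4
packed(1) layout:
  0..1  pitch  (1B, 1-aligned)
  1..5  stride  (4B, 1-aligned)
  5..9  layer  (4B, 1-aligned)
  9..10  depth  (1B, 1-aligned)
  10..14  mip_level  (4B, 1-aligned)
  14..16  width  (2B, 1-aligned)
  16..18  channels  (2B, 1-aligned)
  18..46  format  (28B, 1-aligned)
  sizeof = 46, alignof = 1
52 − 46 = 6

6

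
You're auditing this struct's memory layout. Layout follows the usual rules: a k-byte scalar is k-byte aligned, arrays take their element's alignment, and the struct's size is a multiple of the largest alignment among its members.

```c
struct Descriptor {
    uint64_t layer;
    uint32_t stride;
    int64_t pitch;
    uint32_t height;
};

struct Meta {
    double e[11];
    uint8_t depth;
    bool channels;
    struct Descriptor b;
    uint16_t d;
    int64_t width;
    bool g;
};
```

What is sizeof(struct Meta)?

152

Descriptor: @0: layer [8B, align 8] → 8; @8: stride [4B, align 4] → 12; +4 pad (align 8); @16: pitch [8B, align 8] → 24; @24: height [4B, align 4] → 28; +4 tail pad (align 8); size 32, align 8
@0: e [88B, align 8] → 88
@88: depth [1B, align 1] → 89
@89: channels [1B, align 1] → 90
+6 pad (align 8)
@96: b [32B, align 8] → 128
@128: d [2B, align 2] → 130
+6 pad (align 8)
@136: width [8B, align 8] → 144
@144: g [1B, align 1] → 145
+7 tail pad (align 8)
size 152, align 8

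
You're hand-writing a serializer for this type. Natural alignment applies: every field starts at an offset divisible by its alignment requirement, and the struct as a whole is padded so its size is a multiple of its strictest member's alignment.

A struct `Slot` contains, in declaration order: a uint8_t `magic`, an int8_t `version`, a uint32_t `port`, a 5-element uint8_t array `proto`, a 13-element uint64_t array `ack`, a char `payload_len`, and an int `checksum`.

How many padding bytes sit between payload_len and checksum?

3

@0: magic [1B, align 1] → 1
@1: version [1B, align 1] → 2
+2 pad (align 4)
@4: port [4B, align 4] → 8
@8: proto [5B, align 1] → 13
+3 pad (align 8)
@16: ack [104B, align 8] → 120
@120: payload_len [1B, align 1] → 121
+3 pad (align 4)
@124: checksum [4B, align 4] → 128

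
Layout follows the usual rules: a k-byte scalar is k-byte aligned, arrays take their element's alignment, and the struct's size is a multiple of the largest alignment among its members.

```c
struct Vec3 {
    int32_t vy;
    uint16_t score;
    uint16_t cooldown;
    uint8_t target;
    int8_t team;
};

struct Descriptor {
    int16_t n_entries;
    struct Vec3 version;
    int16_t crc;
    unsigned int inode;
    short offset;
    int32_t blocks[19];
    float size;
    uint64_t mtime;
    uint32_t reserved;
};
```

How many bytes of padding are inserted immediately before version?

2

Vec3: 0..4  vy  (4B, 4-aligned); 4..6  score  (2B, 2-aligned); 6..8  cooldown  (2B, 2-aligned); 8..9  target  (1B, 1-aligned); 9..10  team  (1B, 1-aligned); 10..12  -- tail padding (2B); sizeof = 12, alignof = 4
0..2  n_entries  (2B, 2-aligned)
2..4  -- padding (2B)
4..16  version  (12B, 4-aligned)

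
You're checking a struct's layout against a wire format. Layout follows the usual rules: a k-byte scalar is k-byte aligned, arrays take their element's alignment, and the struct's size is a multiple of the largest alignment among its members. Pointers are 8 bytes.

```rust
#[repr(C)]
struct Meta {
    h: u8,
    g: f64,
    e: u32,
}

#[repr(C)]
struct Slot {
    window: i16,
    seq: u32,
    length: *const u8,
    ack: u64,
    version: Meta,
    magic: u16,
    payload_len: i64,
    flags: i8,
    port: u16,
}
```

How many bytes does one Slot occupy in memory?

72 bytes

Meta: @0: h [1B, align 1] → 1; +7 pad (align 8); @8: g [8B, align 8] → 16; @16: e [4B, align 4] → 20; +4 tail pad (align 8); size 24, align 8
@0: window [2B, align 2] → 2
+2 pad (align 4)
@4: seq [4B, align 4] → 8
@8: length [8B, align 8] → 16
@16: ack [8B, align 8] → 24
@24: version [24B, align 8] → 48
@48: magic [2B, align 2] → 50
+6 pad (align 8)
@56: payload_len [8B, align 8] → 64
@64: flags [1B, align 1] → 65
+1 pad (align 2)
@66: port [2B, align 2] → 68
+4 tail pad (align 8)
size 72, align 8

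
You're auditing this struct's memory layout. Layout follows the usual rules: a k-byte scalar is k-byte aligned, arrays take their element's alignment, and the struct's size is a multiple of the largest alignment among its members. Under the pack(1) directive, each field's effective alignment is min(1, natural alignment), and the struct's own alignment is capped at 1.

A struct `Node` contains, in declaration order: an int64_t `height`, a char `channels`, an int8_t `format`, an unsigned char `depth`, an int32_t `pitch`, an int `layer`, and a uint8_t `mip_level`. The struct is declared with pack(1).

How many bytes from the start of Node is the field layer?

15

height at 0 (size 8, align 1) → ends 8
channels at 8 (size 1, align 1) → ends 9
format at 9 (size 1, align 1) → ends 10
depth at 10 (size 1, align 1) → ends 11
pitch at 11 (size 4, align 1) → ends 15
layer at 15 (size 4, align 1) → ends 19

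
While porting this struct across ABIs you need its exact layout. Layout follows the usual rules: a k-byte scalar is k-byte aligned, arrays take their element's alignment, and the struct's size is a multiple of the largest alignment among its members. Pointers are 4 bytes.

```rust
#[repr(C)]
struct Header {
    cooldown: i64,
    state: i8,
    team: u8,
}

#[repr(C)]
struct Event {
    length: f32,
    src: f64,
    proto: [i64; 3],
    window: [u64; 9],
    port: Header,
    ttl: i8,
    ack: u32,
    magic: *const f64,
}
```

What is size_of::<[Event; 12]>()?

Header: 0..8  cooldown  (8B, 8-aligned); 8..9  state  (1B, 1-aligned); 9..10  team  (1B, 1-aligned); 10..16  -- tail padding (6B); sizeof = 16, alignof = 8
0..4  length  (4B, 4-aligned)
4..8  -- padding (4B)
8..16  src  (8B, 8-aligned)
16..40  proto  (24B, 8-aligned)
40..112  window  (72B, 8-aligned)
112..128  port  (16B, 8-aligned)
128..129  ttl  (1B, 1-aligned)
129..132  -- padding (3B)
132..136  ack  (4B, 4-aligned)
136..140  magic  (4B, 4-aligned)
140..144  -- tail padding (4B)
sizeof = 144, alignof = 8
array of 12: 12 × 144 = 1728

1728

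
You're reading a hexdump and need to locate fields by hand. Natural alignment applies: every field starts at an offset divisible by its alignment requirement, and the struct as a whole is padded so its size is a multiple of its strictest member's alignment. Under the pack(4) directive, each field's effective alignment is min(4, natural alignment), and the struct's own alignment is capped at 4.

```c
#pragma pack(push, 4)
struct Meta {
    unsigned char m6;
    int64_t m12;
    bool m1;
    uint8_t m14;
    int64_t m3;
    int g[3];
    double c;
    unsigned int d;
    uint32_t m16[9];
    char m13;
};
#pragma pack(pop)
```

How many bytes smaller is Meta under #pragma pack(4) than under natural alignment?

16

natural layout:
  m6 at 0 (size 1, align 1) → ends 1
  pad 7 to align 8 for m12
  m12 at 8 (size 8, align 8) → ends 16
  m1 at 16 (size 1, align 1) → ends 17
  m14 at 17 (size 1, align 1) → ends 18
  pad 6 to align 8 for m3
  m3 at 24 (size 8, align 8) → ends 32
  g at 32 (size 12, align 4) → ends 44
  pad 4 to align 8 for c
  c at 48 (size 8, align 8) → ends 56
  d at 56 (size 4, align 4) → ends 60
  m16 at 60 (size 36, align 4) → ends 96
  m13 at 96 (size 1, align 1) → ends 97
  tail pad 7 to reach multiple of 8
  total 104 bytes, alignment 8
packed(4) layout:
  m6 at 0 (size 1, align 1) → ends 1
  pad 3 to align 4 for m12
  m12 at 4 (size 8, align 4) → ends 12
  m1 at 12 (size 1, align 1) → ends 13
  m14 at 13 (size 1, align 1) → ends 14
  pad 2 to align 4 for m3
  m3 at 16 (size 8, align 4) → ends 24
  g at 24 (size 12, align 4) → ends 36
  c at 36 (size 8, align 4) → ends 44
  d at 44 (size 4, align 4) → ends 48
  m16 at 48 (size 36, align 4) → ends 84
  m13 at 84 (size 1, align 1) → ends 85
  tail pad 3 to reach multiple of 4
  total 88 bytes, alignment 4
104 − 88 = 16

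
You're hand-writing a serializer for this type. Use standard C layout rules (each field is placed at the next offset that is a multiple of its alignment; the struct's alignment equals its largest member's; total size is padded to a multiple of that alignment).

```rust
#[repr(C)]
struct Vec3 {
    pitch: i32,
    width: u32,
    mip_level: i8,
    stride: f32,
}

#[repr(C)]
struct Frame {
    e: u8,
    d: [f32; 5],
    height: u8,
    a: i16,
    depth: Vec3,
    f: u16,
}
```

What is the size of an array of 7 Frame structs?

Vec3: pitch at 0 (size 4, align 4) → ends 4; width at 4 (size 4, align 4) → ends 8; mip_level at 8 (size 1, align 1) → ends 9; pad 3 to align 4 for stride; stride at 12 (size 4, align 4) → ends 16; total 16 bytes, alignment 4
e at 0 (size 1, align 1) → ends 1
pad 3 to align 4 for d
d at 4 (size 20, align 4) → ends 24
height at 24 (size 1, align 1) → ends 25
pad 1 to align 2 for a
a at 26 (size 2, align 2) → ends 28
depth at 28 (size 16, align 4) → ends 44
f at 44 (size 2, align 2) → ends 46
tail pad 2 to reach multiple of 4
total 48 bytes, alignment 4
array of 7: 7 × 48 = 336

336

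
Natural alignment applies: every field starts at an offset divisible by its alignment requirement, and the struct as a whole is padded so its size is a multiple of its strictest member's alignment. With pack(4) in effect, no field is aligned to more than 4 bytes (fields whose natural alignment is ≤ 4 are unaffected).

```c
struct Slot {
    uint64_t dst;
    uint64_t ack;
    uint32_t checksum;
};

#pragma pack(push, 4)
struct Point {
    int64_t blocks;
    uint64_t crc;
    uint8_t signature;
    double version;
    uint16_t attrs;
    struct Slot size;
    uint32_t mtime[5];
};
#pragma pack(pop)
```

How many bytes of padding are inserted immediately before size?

Slot: @0: dst [8B, align 8] → 8; @8: ack [8B, align 8] → 16; @16: checksum [4B, align 4] → 20; +4 tail pad (align 8); size 24, align 8
@0: blocks [8B, align 4] → 8
@8: crc [8B, align 4] → 16
@16: signature [1B, align 1] → 17
+3 pad (align 4)
@20: version [8B, align 4] → 28
@28: attrs [2B, align 2] → 30
+2 pad (align 4)
@32: size [24B, align 4] → 56

2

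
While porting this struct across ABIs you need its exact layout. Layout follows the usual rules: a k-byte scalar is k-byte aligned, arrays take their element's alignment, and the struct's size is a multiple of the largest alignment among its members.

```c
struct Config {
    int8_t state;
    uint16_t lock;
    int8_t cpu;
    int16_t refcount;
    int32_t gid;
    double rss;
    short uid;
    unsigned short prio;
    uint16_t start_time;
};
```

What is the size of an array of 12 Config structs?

384

state at 0 (size 1, align 1) → ends 1
pad 1 to align 2 for lock
lock at 2 (size 2, align 2) → ends 4
cpu at 4 (size 1, align 1) → ends 5
pad 1 to align 2 for refcount
refcount at 6 (size 2, align 2) → ends 8
gid at 8 (size 4, align 4) → ends 12
pad 4 to align 8 for rss
rss at 16 (size 8, align 8) → ends 24
uid at 24 (size 2, align 2) → ends 26
prio at 26 (size 2, align 2) → ends 28
start_time at 28 (size 2, align 2) → ends 30
tail pad 2 to reach multiple of 8
total 32 bytes, alignment 8
array of 12: 12 × 32 = 384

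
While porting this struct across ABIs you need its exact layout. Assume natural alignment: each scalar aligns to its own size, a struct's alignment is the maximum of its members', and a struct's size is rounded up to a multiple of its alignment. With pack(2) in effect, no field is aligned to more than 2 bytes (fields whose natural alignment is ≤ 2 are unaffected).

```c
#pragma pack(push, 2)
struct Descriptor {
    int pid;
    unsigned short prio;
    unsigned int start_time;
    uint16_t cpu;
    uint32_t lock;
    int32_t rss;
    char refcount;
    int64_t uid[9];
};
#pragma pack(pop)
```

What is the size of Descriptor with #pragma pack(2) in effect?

94

0..4  pid  (4B, 2-aligned)
4..6  prio  (2B, 2-aligned)
6..10  start_time  (4B, 2-aligned)
10..12  cpu  (2B, 2-aligned)
12..16  lock  (4B, 2-aligned)
16..20  rss  (4B, 2-aligned)
20..21  refcount  (1B, 1-aligned)
21..22  -- padding (1B)
22..94  uid  (72B, 2-aligned)
sizeof = 94, alignof = 2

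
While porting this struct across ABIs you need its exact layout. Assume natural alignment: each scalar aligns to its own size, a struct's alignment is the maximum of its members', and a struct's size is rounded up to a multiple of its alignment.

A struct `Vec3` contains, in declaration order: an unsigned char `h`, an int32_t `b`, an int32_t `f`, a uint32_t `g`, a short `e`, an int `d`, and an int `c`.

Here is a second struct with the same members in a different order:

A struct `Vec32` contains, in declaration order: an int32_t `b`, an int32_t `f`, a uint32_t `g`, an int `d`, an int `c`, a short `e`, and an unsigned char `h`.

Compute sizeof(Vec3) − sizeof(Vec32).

4

0..1  h  (1B, 1-aligned)
1..4  -- padding (3B)
4..8  b  (4B, 4-aligned)
8..12  f  (4B, 4-aligned)
12..16  g  (4B, 4-aligned)
16..18  e  (2B, 2-aligned)
18..20  -- padding (2B)
20..24  d  (4B, 4-aligned)
24..28  c  (4B, 4-aligned)
sizeof = 28, alignof = 4
— Vec32 —
0..4  b  (4B, 4-aligned)
4..8  f  (4B, 4-aligned)
8..12  g  (4B, 4-aligned)
12..16  d  (4B, 4-aligned)
16..20  c  (4B, 4-aligned)
20..22  e  (2B, 2-aligned)
22..23  h  (1B, 1-aligned)
23..24  -- tail padding (1B)
sizeof = 24, alignof = 4
28 − 24 = 4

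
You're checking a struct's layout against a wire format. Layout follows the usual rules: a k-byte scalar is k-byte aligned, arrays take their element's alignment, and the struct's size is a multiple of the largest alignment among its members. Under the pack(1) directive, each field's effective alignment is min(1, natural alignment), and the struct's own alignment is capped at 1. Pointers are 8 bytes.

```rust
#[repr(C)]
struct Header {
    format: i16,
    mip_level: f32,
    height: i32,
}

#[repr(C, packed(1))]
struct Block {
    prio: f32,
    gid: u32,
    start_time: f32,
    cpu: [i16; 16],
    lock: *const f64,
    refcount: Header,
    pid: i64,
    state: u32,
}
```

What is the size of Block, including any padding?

76

Header: 0..2  format  (2B, 2-aligned); 2..4  -- padding (2B); 4..8  mip_level  (4B, 4-aligned); 8..12  height  (4B, 4-aligned); sizeof = 12, alignof = 4
0..4  prio  (4B, 1-aligned)
4..8  gid  (4B, 1-aligned)
8..12  start_time  (4B, 1-aligned)
12..44  cpu  (32B, 1-aligned)
44..52  lock  (8B, 1-aligned)
52..64  refcount  (12B, 1-aligned)
64..72  pid  (8B, 1-aligned)
72..76  state  (4B, 1-aligned)
sizeof = 76, alignof = 1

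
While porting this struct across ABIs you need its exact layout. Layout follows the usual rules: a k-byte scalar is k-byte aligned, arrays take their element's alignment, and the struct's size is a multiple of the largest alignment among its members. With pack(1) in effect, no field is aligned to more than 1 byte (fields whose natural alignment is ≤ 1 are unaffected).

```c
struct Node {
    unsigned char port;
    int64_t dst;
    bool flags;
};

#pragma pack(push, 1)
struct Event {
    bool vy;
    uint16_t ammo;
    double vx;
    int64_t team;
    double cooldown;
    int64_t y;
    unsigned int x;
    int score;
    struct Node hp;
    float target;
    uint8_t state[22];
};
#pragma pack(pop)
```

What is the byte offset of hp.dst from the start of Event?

51

Node: port at 0 (size 1, align 1) → ends 1; pad 7 to align 8 for dst; dst at 8 (size 8, align 8) → ends 16; flags at 16 (size 1, align 1) → ends 17; tail pad 7 to reach multiple of 8; total 24 bytes, alignment 8
vy at 0 (size 1, align 1) → ends 1
ammo at 1 (size 2, align 1) → ends 3
vx at 3 (size 8, align 1) → ends 11
team at 11 (size 8, align 1) → ends 19
cooldown at 19 (size 8, align 1) → ends 27
y at 27 (size 8, align 1) → ends 35
x at 35 (size 4, align 1) → ends 39
score at 39 (size 4, align 1) → ends 43
hp at 43 (size 24, align 1) → ends 67
within Node: dst at 8
43 + 8 = 51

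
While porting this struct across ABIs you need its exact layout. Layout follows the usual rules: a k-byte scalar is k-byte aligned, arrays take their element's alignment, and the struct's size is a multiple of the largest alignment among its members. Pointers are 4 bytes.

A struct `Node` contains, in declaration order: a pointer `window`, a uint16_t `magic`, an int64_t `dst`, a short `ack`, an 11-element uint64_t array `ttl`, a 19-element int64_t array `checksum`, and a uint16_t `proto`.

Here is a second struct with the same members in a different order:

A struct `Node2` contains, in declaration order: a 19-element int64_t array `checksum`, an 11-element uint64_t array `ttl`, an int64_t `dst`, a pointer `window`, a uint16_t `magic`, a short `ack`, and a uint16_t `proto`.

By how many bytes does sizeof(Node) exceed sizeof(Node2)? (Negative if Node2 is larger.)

8

@0: window [4B, align 4] → 4
@4: magic [2B, align 2] → 6
+2 pad (align 8)
@8: dst [8B, align 8] → 16
@16: ack [2B, align 2] → 18
+6 pad (align 8)
@24: ttl [88B, align 8] → 112
@112: checksum [152B, align 8] → 264
@264: proto [2B, align 2] → 266
+6 tail pad (align 8)
size 272, align 8
— Node2 —
@0: checksum [152B, align 8] → 152
@152: ttl [88B, align 8] → 240
@240: dst [8B, align 8] → 248
@248: window [4B, align 4] → 252
@252: magic [2B, align 2] → 254
@254: ack [2B, align 2] → 256
@256: proto [2B, align 2] → 258
+6 tail pad (align 8)
size 264, align 8
272 − 264 = 8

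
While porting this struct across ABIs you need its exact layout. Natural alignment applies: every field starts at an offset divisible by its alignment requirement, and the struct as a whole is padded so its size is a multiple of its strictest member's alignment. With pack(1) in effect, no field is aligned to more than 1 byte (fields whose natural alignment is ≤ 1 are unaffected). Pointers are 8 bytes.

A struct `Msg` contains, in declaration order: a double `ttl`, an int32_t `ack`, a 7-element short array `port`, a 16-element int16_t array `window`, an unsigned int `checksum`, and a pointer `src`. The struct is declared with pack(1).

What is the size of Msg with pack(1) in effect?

70

ttl at 0 (size 8, align 1) → ends 8
ack at 8 (size 4, align 1) → ends 12
port at 12 (size 14, align 1) → ends 26
window at 26 (size 32, align 1) → ends 58
checksum at 58 (size 4, align 1) → ends 62
src at 62 (size 8, align 1) → ends 70
total 70 bytes, alignment 1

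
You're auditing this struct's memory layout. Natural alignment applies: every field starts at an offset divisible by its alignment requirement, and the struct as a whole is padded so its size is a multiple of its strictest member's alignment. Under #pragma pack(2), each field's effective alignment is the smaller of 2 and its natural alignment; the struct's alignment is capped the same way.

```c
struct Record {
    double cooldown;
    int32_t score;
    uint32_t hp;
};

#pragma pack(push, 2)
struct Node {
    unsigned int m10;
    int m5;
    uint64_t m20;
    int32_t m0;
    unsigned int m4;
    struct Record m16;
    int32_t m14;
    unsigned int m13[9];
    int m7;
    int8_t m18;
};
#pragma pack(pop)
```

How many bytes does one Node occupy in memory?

Record: 0..8  cooldown  (8B, 8-aligned); 8..12  score  (4B, 4-aligned); 12..16  hp  (4B, 4-aligned); sizeof = 16, alignof = 8
0..4  m10  (4B, 2-aligned)
4..8  m5  (4B, 2-aligned)
8..16  m20  (8B, 2-aligned)
16..20  m0  (4B, 2-aligned)
20..24  m4  (4B, 2-aligned)
24..40  m16  (16B, 2-aligned)
40..44  m14  (4B, 2-aligned)
44..80  m13  (36B, 2-aligned)
80..84  m7  (4B, 2-aligned)
84..85  m18  (1B, 1-aligned)
85..86  -- tail padding (1B)
sizeof = 86, alignof = 2

86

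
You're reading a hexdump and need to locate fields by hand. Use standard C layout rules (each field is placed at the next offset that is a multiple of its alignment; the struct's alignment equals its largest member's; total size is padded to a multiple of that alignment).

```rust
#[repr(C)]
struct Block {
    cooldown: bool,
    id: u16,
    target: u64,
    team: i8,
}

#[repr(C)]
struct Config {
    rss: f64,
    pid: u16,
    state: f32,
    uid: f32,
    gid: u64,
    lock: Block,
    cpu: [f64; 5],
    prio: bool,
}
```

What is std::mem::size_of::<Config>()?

Block: 0..1  cooldown  (1B, 1-aligned); 1..2  -- padding (1B); 2..4  id  (2B, 2-aligned); 4..8  -- padding (4B); 8..16  target  (8B, 8-aligned); 16..17  team  (1B, 1-aligned); 17..24  -- tail padding (7B); sizeof = 24, alignof = 8
0..8  rss  (8B, 8-aligned)
8..10  pid  (2B, 2-aligned)
10..12  -- padding (2B)
12..16  state  (4B, 4-aligned)
16..20  uid  (4B, 4-aligned)
20..24  -- padding (4B)
24..32  gid  (8B, 8-aligned)
32..56  lock  (24B, 8-aligned)
56..96  cpu  (40B, 8-aligned)
96..97  prio  (1B, 1-aligned)
97..104  -- tail padding (7B)
sizeof = 104, alignof = 8

104 bytes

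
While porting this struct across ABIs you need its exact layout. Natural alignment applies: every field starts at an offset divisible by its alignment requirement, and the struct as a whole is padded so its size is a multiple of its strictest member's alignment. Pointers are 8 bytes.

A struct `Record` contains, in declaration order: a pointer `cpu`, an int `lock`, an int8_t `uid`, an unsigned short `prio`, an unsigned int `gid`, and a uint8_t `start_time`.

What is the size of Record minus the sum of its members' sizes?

cpu at 0 (size 8, align 8) → ends 8
lock at 8 (size 4, align 4) → ends 12
uid at 12 (size 1, align 1) → ends 13
pad 1 to align 2 for prio
prio at 14 (size 2, align 2) → ends 16
gid at 16 (size 4, align 4) → ends 20
start_time at 20 (size 1, align 1) → ends 21
tail pad 3 to reach multiple of 8
total 24 bytes, alignment 8
data bytes 20, size 24 → padding 4

4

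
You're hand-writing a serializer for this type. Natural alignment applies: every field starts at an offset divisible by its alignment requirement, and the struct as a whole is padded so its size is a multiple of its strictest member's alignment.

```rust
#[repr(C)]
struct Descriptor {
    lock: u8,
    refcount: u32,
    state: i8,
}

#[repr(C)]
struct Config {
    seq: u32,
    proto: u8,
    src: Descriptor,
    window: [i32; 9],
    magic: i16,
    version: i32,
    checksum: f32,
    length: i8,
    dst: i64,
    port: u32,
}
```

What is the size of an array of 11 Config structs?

968

Descriptor: 0..1  lock  (1B, 1-aligned); 1..4  -- padding (3B); 4..8  refcount  (4B, 4-aligned); 8..9  state  (1B, 1-aligned); 9..12  -- tail padding (3B); sizeof = 12, alignof = 4
0..4  seq  (4B, 4-aligned)
4..5  proto  (1B, 1-aligned)
5..8  -- padding (3B)
8..20  src  (12B, 4-aligned)
20..56  window  (36B, 4-aligned)
56..58  magic  (2B, 2-aligned)
58..60  -- padding (2B)
60..64  version  (4B, 4-aligned)
64..68  checksum  (4B, 4-aligned)
68..69  length  (1B, 1-aligned)
69..72  -- padding (3B)
72..80  dst  (8B, 8-aligned)
80..84  port  (4B, 4-aligned)
84..88  -- tail padding (4B)
sizeof = 88, alignof = 8
array of 11: 11 × 88 = 968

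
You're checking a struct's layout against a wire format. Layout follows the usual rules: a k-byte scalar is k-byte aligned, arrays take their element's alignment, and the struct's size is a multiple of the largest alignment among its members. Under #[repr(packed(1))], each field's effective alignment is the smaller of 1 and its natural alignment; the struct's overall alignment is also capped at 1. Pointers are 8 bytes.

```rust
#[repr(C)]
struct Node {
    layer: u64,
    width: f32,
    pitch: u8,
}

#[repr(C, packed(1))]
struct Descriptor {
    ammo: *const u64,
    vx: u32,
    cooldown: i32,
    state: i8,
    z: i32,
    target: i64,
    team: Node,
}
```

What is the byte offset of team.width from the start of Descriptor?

Node: layer at 0 (size 8, align 8) → ends 8; width at 8 (size 4, align 4) → ends 12; pitch at 12 (size 1, align 1) → ends 13; tail pad 3 to reach multiple of 8; total 16 bytes, alignment 8
ammo at 0 (size 8, align 1) → ends 8
vx at 8 (size 4, align 1) → ends 12
cooldown at 12 (size 4, align 1) → ends 16
state at 16 (size 1, align 1) → ends 17
z at 17 (size 4, align 1) → ends 21
target at 21 (size 8, align 1) → ends 29
team at 29 (size 16, align 1) → ends 45
within Node: width at 8
29 + 8 = 37

37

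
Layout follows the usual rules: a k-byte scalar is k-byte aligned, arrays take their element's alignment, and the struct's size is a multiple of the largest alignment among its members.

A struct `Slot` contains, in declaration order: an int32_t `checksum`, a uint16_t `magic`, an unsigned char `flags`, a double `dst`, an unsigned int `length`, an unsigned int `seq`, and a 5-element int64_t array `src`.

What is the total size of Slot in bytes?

@0: checksum [4B, align 4] → 4
@4: magic [2B, align 2] → 6
@6: flags [1B, align 1] → 7
+1 pad (align 8)
@8: dst [8B, align 8] → 16
@16: length [4B, align 4] → 20
@20: seq [4B, align 4] → 24
@24: src [40B, align 8] → 64
size 64, align 8

64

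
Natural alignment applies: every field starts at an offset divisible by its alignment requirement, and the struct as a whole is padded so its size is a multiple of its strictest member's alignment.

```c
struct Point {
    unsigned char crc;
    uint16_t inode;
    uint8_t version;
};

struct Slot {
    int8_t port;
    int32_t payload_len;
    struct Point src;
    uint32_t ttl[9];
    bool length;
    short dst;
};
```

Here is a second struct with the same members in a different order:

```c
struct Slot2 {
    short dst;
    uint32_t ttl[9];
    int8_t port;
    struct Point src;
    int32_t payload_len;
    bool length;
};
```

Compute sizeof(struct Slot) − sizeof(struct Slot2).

Point: @0: crc [1B, align 1] → 1; +1 pad (align 2); @2: inode [2B, align 2] → 4; @4: version [1B, align 1] → 5; +1 tail pad (align 2); size 6, align 2
@0: port [1B, align 1] → 1
+3 pad (align 4)
@4: payload_len [4B, align 4] → 8
@8: src [6B, align 2] → 14
+2 pad (align 4)
@16: ttl [36B, align 4] → 52
@52: length [1B, align 1] → 53
+1 pad (align 2)
@54: dst [2B, align 2] → 56
size 56, align 4
— Slot2 —
@0: dst [2B, align 2] → 2
+2 pad (align 4)
@4: ttl [36B, align 4] → 40
@40: port [1B, align 1] → 41
+1 pad (align 2)
@42: src [6B, align 2] → 48
@48: payload_len [4B, align 4] → 52
@52: length [1B, align 1] → 53
+3 tail pad (align 4)
size 56, align 4
56 − 56 = 0

0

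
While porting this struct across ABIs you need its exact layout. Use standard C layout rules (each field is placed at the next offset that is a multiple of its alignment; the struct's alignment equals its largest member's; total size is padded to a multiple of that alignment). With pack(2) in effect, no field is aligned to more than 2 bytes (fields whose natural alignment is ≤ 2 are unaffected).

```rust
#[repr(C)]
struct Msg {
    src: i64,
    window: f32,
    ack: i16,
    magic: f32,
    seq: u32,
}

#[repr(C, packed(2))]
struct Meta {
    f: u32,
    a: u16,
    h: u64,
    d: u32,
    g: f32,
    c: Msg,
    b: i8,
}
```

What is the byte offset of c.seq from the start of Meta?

42

Msg: 0..8  src  (8B, 8-aligned); 8..12  window  (4B, 4-aligned); 12..14  ack  (2B, 2-aligned); 14..16  -- padding (2B); 16..20  magic  (4B, 4-aligned); 20..24  seq  (4B, 4-aligned); sizeof = 24, alignof = 8
0..4  f  (4B, 2-aligned)
4..6  a  (2B, 2-aligned)
6..14  h  (8B, 2-aligned)
14..18  d  (4B, 2-aligned)
18..22  g  (4B, 2-aligned)
22..46  c  (24B, 2-aligned)
within Msg: seq at 20
22 + 20 = 42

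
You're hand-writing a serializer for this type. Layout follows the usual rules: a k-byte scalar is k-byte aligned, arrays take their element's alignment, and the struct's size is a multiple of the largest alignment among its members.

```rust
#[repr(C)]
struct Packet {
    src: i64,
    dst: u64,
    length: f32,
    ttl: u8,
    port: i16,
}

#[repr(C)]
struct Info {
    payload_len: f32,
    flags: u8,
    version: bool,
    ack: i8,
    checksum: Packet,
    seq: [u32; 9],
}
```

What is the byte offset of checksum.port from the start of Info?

Packet: 0..8  src  (8B, 8-aligned); 8..16  dst  (8B, 8-aligned); 16..20  length  (4B, 4-aligned); 20..21  ttl  (1B, 1-aligned); 21..22  -- padding (1B); 22..24  port  (2B, 2-aligned); sizeof = 24, alignof = 8
0..4  payload_len  (4B, 4-aligned)
4..5  flags  (1B, 1-aligned)
5..6  version  (1B, 1-aligned)
6..7  ack  (1B, 1-aligned)
7..8  -- padding (1B)
8..32  checksum  (24B, 8-aligned)
within Packet: port at 22
8 + 22 = 30

30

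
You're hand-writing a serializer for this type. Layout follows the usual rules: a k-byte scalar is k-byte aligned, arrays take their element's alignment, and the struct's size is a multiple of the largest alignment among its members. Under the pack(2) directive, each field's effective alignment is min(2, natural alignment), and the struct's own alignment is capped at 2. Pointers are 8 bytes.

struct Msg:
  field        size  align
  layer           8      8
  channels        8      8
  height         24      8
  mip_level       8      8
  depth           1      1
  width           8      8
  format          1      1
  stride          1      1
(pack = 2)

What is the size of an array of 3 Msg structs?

layer at 0 (size 8, align 2) → ends 8
channels at 8 (size 8, align 2) → ends 16
height at 16 (size 24, align 2) → ends 40
mip_level at 40 (size 8, align 2) → ends 48
depth at 48 (size 1, align 1) → ends 49
pad 1 to align 2 for width
width at 50 (size 8, align 2) → ends 58
format at 58 (size 1, align 1) → ends 59
stride at 59 (size 1, align 1) → ends 60
total 60 bytes, alignment 2
array of 3: 3 × 60 = 180

180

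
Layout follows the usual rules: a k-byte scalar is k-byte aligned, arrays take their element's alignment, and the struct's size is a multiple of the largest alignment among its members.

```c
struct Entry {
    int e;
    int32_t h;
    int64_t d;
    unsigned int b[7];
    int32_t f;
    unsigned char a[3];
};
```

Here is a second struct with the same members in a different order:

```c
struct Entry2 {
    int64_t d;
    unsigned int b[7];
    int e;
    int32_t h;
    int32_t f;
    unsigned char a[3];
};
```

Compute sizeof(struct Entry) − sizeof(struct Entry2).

0

e at 0 (size 4, align 4) → ends 4
h at 4 (size 4, align 4) → ends 8
d at 8 (size 8, align 8) → ends 16
b at 16 (size 28, align 4) → ends 44
f at 44 (size 4, align 4) → ends 48
a at 48 (size 3, align 1) → ends 51
tail pad 5 to reach multiple of 8
total 56 bytes, alignment 8
— Entry2 —
d at 0 (size 8, align 8) → ends 8
b at 8 (size 28, align 4) → ends 36
e at 36 (size 4, align 4) → ends 40
h at 40 (size 4, align 4) → ends 44
f at 44 (size 4, align 4) → ends 48
a at 48 (size 3, align 1) → ends 51
tail pad 5 to reach multiple of 8
total 56 bytes, alignment 8
56 − 56 = 0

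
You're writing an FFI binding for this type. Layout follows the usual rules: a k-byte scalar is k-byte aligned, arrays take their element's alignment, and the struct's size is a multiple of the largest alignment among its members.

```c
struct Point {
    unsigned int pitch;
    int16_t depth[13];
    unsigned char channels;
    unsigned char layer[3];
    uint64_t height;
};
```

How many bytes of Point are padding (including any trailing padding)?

pitch at 0 (size 4, align 4) → ends 4
depth at 4 (size 26, align 2) → ends 30
channels at 30 (size 1, align 1) → ends 31
layer at 31 (size 3, align 1) → ends 34
pad 6 to align 8 for height
height at 40 (size 8, align 8) → ends 48
total 48 bytes, alignment 8
data bytes 42, size 48 → padding 6

6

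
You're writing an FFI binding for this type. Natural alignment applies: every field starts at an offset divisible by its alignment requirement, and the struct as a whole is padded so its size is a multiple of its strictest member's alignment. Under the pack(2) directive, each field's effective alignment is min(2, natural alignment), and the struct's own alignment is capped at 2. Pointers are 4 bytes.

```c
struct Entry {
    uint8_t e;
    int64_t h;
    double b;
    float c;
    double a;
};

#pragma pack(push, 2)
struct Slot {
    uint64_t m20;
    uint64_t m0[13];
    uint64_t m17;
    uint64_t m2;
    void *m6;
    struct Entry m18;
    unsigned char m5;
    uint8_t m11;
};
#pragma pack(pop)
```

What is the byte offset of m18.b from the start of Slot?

Entry: @0: e [1B, align 1] → 1; +7 pad (align 8); @8: h [8B, align 8] → 16; @16: b [8B, align 8] → 24; @24: c [4B, align 4] → 28; +4 pad (align 8); @32: a [8B, align 8] → 40; size 40, align 8
@0: m20 [8B, align 2] → 8
@8: m0 [104B, align 2] → 112
@112: m17 [8B, align 2] → 120
@120: m2 [8B, align 2] → 128
@128: m6 [4B, align 2] → 132
@132: m18 [40B, align 2] → 172
within Entry: b at 16
132 + 16 = 148

148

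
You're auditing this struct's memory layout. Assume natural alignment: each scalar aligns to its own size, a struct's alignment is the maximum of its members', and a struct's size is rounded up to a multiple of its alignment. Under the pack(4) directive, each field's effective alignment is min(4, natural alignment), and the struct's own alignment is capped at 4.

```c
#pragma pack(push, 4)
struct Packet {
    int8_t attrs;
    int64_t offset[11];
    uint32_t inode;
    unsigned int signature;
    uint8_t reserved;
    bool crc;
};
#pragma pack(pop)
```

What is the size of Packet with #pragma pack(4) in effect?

104

@0: attrs [1B, align 1] → 1
+3 pad (align 4)
@4: offset [88B, align 4] → 92
@92: inode [4B, align 4] → 96
@96: signature [4B, align 4] → 100
@100: reserved [1B, align 1] → 101
@101: crc [1B, align 1] → 102
+2 tail pad (align 4)
size 104, align 4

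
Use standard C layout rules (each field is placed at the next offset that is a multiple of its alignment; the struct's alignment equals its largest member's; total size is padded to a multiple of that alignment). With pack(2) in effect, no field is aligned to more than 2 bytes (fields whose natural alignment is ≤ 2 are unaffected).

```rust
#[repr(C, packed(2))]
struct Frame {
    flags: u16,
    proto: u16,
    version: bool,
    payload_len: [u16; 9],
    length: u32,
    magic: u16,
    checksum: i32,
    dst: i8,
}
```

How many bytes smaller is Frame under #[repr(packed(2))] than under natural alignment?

4

natural layout:
  flags at 0 (size 2, align 2) → ends 2
  proto at 2 (size 2, align 2) → ends 4
  version at 4 (size 1, align 1) → ends 5
  pad 1 to align 2 for payload_len
  payload_len at 6 (size 18, align 2) → ends 24
  length at 24 (size 4, align 4) → ends 28
  magic at 28 (size 2, align 2) → ends 30
  pad 2 to align 4 for checksum
  checksum at 32 (size 4, align 4) → ends 36
  dst at 36 (size 1, align 1) → ends 37
  tail pad 3 to reach multiple of 4
  total 40 bytes, alignment 4
packed(2) layout:
  flags at 0 (size 2, align 2) → ends 2
  proto at 2 (size 2, align 2) → ends 4
  version at 4 (size 1, align 1) → ends 5
  pad 1 to align 2 for payload_len
  payload_len at 6 (size 18, align 2) → ends 24
  length at 24 (size 4, align 2) → ends 28
  magic at 28 (size 2, align 2) → ends 30
  checksum at 30 (size 4, align 2) → ends 34
  dst at 34 (size 1, align 1) → ends 35
  tail pad 1 to reach multiple of 2
  total 36 bytes, alignment 2
40 − 36 = 4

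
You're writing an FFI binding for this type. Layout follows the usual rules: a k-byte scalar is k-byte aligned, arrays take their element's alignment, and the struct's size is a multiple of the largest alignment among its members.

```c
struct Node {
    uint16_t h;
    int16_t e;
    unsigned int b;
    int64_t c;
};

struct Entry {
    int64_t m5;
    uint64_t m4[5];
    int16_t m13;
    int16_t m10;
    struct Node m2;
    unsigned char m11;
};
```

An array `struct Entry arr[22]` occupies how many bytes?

Node: @0: h [2B, align 2] → 2; @2: e [2B, align 2] → 4; @4: b [4B, align 4] → 8; @8: c [8B, align 8] → 16; size 16, align 8
@0: m5 [8B, align 8] → 8
@8: m4 [40B, align 8] → 48
@48: m13 [2B, align 2] → 50
@50: m10 [2B, align 2] → 52
+4 pad (align 8)
@56: m2 [16B, align 8] → 72
@72: m11 [1B, align 1] → 73
+7 tail pad (align 8)
size 80, align 8
array of 22: 22 × 80 = 1760

1760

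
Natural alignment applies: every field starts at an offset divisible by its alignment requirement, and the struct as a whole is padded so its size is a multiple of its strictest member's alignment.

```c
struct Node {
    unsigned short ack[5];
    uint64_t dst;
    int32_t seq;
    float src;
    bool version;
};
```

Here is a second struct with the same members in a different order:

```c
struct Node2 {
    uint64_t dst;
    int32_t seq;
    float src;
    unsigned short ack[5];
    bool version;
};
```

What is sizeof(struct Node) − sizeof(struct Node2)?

ack at 0 (size 10, align 2) → ends 10
pad 6 to align 8 for dst
dst at 16 (size 8, align 8) → ends 24
seq at 24 (size 4, align 4) → ends 28
src at 28 (size 4, align 4) → ends 32
version at 32 (size 1, align 1) → ends 33
tail pad 7 to reach multiple of 8
total 40 bytes, alignment 8
— Node2 —
dst at 0 (size 8, align 8) → ends 8
seq at 8 (size 4, align 4) → ends 12
src at 12 (size 4, align 4) → ends 16
ack at 16 (size 10, align 2) → ends 26
version at 26 (size 1, align 1) → ends 27
tail pad 5 to reach multiple of 8
total 32 bytes, alignment 8
40 − 32 = 8

8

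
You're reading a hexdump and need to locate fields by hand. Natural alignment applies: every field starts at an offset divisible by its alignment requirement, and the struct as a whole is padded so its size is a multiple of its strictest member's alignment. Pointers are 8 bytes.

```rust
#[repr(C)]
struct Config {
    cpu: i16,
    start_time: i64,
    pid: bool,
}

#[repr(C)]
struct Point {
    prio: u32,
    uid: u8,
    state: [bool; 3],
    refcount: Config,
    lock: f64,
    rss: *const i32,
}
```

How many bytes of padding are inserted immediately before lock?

Config: cpu at 0 (size 2, align 2) → ends 2; pad 6 to align 8 for start_time; start_time at 8 (size 8, align 8) → ends 16; pid at 16 (size 1, align 1) → ends 17; tail pad 7 to reach multiple of 8; total 24 bytes, alignment 8
prio at 0 (size 4, align 4) → ends 4
uid at 4 (size 1, align 1) → ends 5
state at 5 (size 3, align 1) → ends 8
refcount at 8 (size 24, align 8) → ends 32
lock at 32 (size 8, align 8) → ends 40

0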